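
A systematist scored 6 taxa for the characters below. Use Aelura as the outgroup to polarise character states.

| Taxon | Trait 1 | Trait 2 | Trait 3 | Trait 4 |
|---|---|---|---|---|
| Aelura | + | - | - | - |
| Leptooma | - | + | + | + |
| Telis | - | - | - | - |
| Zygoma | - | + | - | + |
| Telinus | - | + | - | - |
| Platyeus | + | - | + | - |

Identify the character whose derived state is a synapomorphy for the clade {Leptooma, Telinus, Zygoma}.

Trait 2

Character polarity is set by the outgroup: the derived state is whichever differs from the outgroup's state, so for Trait 1 the derived state is '-', and for the remaining characters it is '+'.
Trait 1 (derived state '-') is shared by Leptooma, Telinus, Telis, and Zygoma — a synapomorphy uniting that clade.
Trait 2 (derived state '+') is shared by Leptooma, Telinus, and Zygoma — a synapomorphy uniting that clade.
Trait 3 groups Leptooma and Platyeus, which is incompatible with the clades supported by the remaining characters; treating it as convergent (homoplasy) costs fewer steps than any alternative tree.
Trait 4 (derived state '+') is shared by Leptooma and Zygoma — a synapomorphy uniting that clade.
Most parsimonious ingroup topology: ((((Leptooma,Zygoma),Telinus),Telis),Platyeus).
The clade {Leptooma, Telinus, Zygoma} is supported by Trait 2: its derived state '+' occurs in exactly those taxa and in no other taxon (including the outgroup).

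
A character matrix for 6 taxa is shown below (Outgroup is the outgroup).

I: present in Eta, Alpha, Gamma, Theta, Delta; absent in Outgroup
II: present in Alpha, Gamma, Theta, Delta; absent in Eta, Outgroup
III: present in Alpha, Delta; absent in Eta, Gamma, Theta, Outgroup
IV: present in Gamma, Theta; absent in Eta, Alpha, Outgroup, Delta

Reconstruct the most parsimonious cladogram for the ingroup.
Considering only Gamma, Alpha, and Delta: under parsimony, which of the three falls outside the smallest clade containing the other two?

The outgroup has state 'absent' for every character, so 'present' is the derived state throughout.
All ingroup taxa share the derived state 'present' for I; it defines the ingroup but does not resolve relationships within it.
II (derived state 'present') is shared by Alpha, Delta, Gamma, and Theta — a synapomorphy uniting that clade.
III (derived state 'present') is shared by Alpha and Delta — a synapomorphy uniting that clade.
IV: derived state 'present' in Gamma and Theta only — synapomorphy for {Gamma, Theta}.
Most parsimonious ingroup topology: (((Gamma,Theta),(Delta,Alpha)),Eta).
Alpha and Delta share a more recent common ancestor with each other than either does with Gamma, so Gamma is the least closely related of the three.

Gamma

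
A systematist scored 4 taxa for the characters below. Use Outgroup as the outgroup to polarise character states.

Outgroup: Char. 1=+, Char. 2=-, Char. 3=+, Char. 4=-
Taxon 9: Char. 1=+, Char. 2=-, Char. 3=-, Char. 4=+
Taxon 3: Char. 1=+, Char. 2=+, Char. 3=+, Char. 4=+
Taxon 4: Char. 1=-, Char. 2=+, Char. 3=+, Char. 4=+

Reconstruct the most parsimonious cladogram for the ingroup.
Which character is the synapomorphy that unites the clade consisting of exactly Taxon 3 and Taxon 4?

Character polarity is set by the outgroup: the derived state is whichever differs from the outgroup's state, so for Char. 1, Char. 3 the derived state is '-', and for the remaining characters it is '+'.
Char. 1 (derived state '-') is unique to Taxon 4 (autapomorphy; uninformative for grouping).
Only Taxon 3 and Taxon 4 show the derived state '+' for Char. 2, supporting them as a clade.
Char. 3: derived state '-' in Taxon 9 only — an autapomorphy, so it tells us nothing about relationships among taxa.
Char. 4 (derived state '+') is shared by all ingroup taxa — unites the whole ingroup.
Most parsimonious ingroup topology: (Taxon 9,(Taxon 3,Taxon 4)).
The clade {Taxon 3, Taxon 4} is supported by Char. 2: its derived state '+' occurs in exactly those taxa and in no other taxon (including the outgroup).

Char. 2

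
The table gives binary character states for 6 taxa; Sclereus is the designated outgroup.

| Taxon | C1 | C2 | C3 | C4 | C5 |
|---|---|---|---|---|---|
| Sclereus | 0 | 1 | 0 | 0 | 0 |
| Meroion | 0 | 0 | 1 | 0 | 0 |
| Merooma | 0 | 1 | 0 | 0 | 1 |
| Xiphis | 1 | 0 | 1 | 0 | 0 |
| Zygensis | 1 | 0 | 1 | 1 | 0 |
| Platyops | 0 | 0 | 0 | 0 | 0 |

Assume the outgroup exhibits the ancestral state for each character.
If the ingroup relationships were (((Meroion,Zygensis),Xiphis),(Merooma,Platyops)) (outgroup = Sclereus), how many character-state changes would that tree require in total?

Map each character onto (((Meroion,Zygensis),Xiphis),(Merooma,Platyops)) (rooted by Sclereus) and count the minimum state changes it requires (Fitch parsimony):
C1: 2; C2: 2; C3: 1; C4: 1; C5: 1.
Total tree length = 7.

7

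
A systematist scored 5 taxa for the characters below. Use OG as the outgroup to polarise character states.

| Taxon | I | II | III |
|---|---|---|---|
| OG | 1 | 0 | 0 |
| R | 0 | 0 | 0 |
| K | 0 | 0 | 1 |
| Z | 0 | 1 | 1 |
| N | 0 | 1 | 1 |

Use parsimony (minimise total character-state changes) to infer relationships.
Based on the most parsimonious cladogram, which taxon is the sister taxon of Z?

N

Character polarity is set by the outgroup: the derived state is whichever differs from the outgroup's state, so for I the derived state is '0', and for the remaining characters it is '1'.
I (derived state '0') is shared by all ingroup taxa — unites the whole ingroup.
Only N and Z show the derived state '1' for II, supporting them as a clade.
III: derived state '1' in K, N, and Z only — synapomorphy for {K, N, Z}.
Most parsimonious ingroup topology: (R,(K,(Z,N))).
Z and N form a cherry on this tree, so they are sister taxa.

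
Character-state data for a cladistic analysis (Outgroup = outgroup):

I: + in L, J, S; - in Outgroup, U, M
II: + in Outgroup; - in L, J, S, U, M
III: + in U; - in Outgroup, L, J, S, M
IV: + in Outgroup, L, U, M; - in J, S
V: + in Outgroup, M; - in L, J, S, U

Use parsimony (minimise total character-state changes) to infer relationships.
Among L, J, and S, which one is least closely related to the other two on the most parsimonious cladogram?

Character polarity is set by the outgroup: the derived state is whichever differs from the outgroup's state, so for II, IV, V the derived state is '-', and for the remaining characters it is '+'.
Only J, L, and S show the derived state '+' for I, supporting them as a clade.
All ingroup taxa share the derived state '-' for II; it defines the ingroup but does not resolve relationships within it.
III: derived state '+' in U only — an autapomorphy, so it tells us nothing about relationships among taxa.
IV (derived state '-') is shared by J and S — a synapomorphy uniting that clade.
V (derived state '-') is shared by J, L, S, and U — a synapomorphy uniting that clade.
Most parsimonious ingroup topology: (((L,(J,S)),U),M).
J and S share a more recent common ancestor with each other than either does with L, so L is the least closely related of the three.

L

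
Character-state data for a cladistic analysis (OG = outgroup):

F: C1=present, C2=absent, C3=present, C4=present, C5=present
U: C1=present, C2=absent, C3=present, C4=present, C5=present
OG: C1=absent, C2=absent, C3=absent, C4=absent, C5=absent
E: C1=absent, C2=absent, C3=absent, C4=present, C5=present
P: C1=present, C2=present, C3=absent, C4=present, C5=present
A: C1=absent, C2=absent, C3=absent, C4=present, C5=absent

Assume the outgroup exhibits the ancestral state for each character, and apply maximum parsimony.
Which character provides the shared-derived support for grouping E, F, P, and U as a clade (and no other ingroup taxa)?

C5

The outgroup has state 'absent' for every character, so 'present' is the derived state throughout.
Only F, P, and U show the derived state 'present' for C1, supporting them as a clade.
C2 (derived state 'present') is unique to P (autapomorphy; uninformative for grouping).
C3 (derived state 'present') is shared by F and U — a synapomorphy uniting that clade.
C4 (derived state 'present') is shared by all ingroup taxa — unites the whole ingroup.
Only E, F, P, and U show the derived state 'present' for C5, supporting them as a clade.
Most parsimonious ingroup topology: ((E,((U,F),P)),A).
The clade {E, F, P, U} is supported by C5: its derived state 'present' occurs in exactly those taxa and in no other taxon (including the outgroup).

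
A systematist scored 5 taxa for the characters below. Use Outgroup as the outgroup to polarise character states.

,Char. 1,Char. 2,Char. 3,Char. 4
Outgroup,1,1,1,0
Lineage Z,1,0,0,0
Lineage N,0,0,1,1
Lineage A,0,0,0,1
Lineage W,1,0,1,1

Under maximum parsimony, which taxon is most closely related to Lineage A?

Lineage N

Character polarity is set by the outgroup: the derived state is whichever differs from the outgroup's state, so for Char. 1, Char. 2, Char. 3 the derived state is '0', and for the remaining characters it is '1'.
Char. 1: derived state '0' in Lineage A and Lineage N only — synapomorphy for {Lineage A, Lineage N}.
Char. 2 (derived state '0') is shared by all ingroup taxa — unites the whole ingroup.
Char. 3 (state '0') occurs in Lineage A and Lineage Z but conflicts with the nesting implied by the other characters — most parsimoniously interpreted as homoplasy.
Only Lineage A, Lineage N, and Lineage W show the derived state '1' for Char. 4, supporting them as a clade.
Most parsimonious ingroup topology: (Lineage Z,((Lineage N,Lineage A),Lineage W)).
Lineage A and Lineage N form a cherry on this tree, so they are sister taxa.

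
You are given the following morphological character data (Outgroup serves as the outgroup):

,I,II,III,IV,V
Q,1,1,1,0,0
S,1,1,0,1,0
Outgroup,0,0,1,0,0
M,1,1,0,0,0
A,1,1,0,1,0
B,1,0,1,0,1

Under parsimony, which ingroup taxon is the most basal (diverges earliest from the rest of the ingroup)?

Character polarity is set by the outgroup: the derived state is whichever differs from the outgroup's state, so for III the derived state is '0', and for the remaining characters it is '1'.
All ingroup taxa share the derived state '1' for I; it defines the ingroup but does not resolve relationships within it.
II (derived state '1') is shared by A, M, Q, and S — a synapomorphy uniting that clade.
Only A, M, and S show the derived state '0' for III, supporting them as a clade.
IV: derived state '1' in A and S only — synapomorphy for {A, S}.
V (derived state '1') is unique to B (autapomorphy; uninformative for grouping).
Most parsimonious ingroup topology: ((((S,A),M),Q),B).
B is sister to the clade containing all other ingroup taxa, so it is the earliest-diverging (most basal) ingroup lineage.

B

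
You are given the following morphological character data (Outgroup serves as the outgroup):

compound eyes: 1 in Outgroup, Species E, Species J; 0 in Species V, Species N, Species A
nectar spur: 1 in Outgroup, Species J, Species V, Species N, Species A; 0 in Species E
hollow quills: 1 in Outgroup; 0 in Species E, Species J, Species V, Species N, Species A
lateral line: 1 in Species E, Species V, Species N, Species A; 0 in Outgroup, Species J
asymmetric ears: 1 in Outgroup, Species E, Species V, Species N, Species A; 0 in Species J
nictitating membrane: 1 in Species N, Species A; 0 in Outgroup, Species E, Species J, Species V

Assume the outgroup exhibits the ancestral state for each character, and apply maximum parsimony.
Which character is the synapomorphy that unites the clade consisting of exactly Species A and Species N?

nictitating membrane

Character polarity is set by the outgroup: the derived state is whichever differs from the outgroup's state, so for compound eyes, nectar spur, hollow quills, asymmetric ears the derived state is '0', and for the remaining characters it is '1'.
Only Species A, Species N, and Species V show the derived state '0' for compound eyes, supporting them as a clade.
nectar spur (derived state '0') is unique to Species E (autapomorphy; uninformative for grouping).
All ingroup taxa share the derived state '0' for hollow quills; it defines the ingroup but does not resolve relationships within it.
lateral line (derived state '1') is shared by Species A, Species E, Species N, and Species V — a synapomorphy uniting that clade.
asymmetric ears: derived state '0' in Species J only — an autapomorphy, so it tells us nothing about relationships among taxa.
nictitating membrane (derived state '1') is shared by Species A and Species N — a synapomorphy uniting that clade.
Most parsimonious ingroup topology: ((Species E,(Species V,(Species N,Species A))),Species J).
The clade {Species A, Species N} is supported by nictitating membrane: its derived state '1' occurs in exactly those taxa and in no other taxon (including the outgroup).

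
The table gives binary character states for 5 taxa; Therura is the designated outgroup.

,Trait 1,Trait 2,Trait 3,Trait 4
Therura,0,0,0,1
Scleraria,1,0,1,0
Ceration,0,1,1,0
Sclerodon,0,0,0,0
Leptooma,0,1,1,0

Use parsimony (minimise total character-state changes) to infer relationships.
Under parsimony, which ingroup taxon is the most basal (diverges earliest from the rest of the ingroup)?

Character polarity is set by the outgroup: the derived state is whichever differs from the outgroup's state, so for Trait 4 the derived state is '0', and for the remaining characters it is '1'.
Trait 1 (derived state '1') is unique to Scleraria (autapomorphy; uninformative for grouping).
Only Ceration and Leptooma show the derived state '1' for Trait 2, supporting them as a clade.
Trait 3: derived state '1' in Ceration, Leptooma, and Scleraria only — synapomorphy for {Ceration, Leptooma, Scleraria}.
All ingroup taxa share the derived state '0' for Trait 4; it defines the ingroup but does not resolve relationships within it.
Most parsimonious ingroup topology: ((Scleraria,(Ceration,Leptooma)),Sclerodon).
Sclerodon is sister to the clade containing all other ingroup taxa, so it is the earliest-diverging (most basal) ingroup lineage.

Sclerodon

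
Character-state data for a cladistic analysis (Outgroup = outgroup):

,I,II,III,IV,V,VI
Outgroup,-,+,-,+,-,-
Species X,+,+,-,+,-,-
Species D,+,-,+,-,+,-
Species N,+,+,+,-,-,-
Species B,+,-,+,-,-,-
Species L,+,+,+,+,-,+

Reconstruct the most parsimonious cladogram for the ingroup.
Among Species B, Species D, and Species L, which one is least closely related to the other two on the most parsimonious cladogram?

Species L

Character polarity is set by the outgroup: the derived state is whichever differs from the outgroup's state, so for II, IV the derived state is '-', and for the remaining characters it is '+'.
I (derived state '+') is shared by all ingroup taxa — unites the whole ingroup.
II: derived state '-' in Species B and Species D only — synapomorphy for {Species B, Species D}.
Only Species B, Species D, Species L, and Species N show the derived state '+' for III, supporting them as a clade.
IV: derived state '-' in Species B, Species D, and Species N only — synapomorphy for {Species B, Species D, Species N}.
V: derived state '+' in Species D only — an autapomorphy, so it tells us nothing about relationships among taxa.
VI (derived state '+') is unique to Species L (autapomorphy; uninformative for grouping).
Most parsimonious ingroup topology: (Species X,(((Species D,Species B),Species N),Species L)).
Species D and Species B share a more recent common ancestor with each other than either does with Species L, so Species L is the least closely related of the three.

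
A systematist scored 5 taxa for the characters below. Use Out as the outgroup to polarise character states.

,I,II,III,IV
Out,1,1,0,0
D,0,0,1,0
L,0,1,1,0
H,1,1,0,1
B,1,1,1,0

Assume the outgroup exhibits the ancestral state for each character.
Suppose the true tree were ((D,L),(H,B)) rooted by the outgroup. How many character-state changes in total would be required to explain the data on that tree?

5

Map each character onto ((D,L),(H,B)) (rooted by Out) and count the minimum state changes it requires (Fitch parsimony):
I: 1; II: 1; III: 2; IV: 1.
Total tree length = 5.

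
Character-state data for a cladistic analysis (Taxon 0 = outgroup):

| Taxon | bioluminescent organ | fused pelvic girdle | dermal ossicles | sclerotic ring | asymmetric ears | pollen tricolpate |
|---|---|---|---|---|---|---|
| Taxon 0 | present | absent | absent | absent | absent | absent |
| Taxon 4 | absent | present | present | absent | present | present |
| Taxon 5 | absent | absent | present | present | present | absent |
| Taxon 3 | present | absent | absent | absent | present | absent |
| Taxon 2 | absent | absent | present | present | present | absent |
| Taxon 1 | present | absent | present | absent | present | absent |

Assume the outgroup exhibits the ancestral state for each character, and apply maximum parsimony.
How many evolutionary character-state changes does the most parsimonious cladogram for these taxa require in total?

6

Character polarity is set by the outgroup: the derived state is whichever differs from the outgroup's state, so for bioluminescent organ the derived state is 'absent', and for the remaining characters it is 'present'.
Only Taxon 2, Taxon 4, and Taxon 5 show the derived state 'absent' for bioluminescent organ, supporting them as a clade.
fused pelvic girdle: derived state 'present' in Taxon 4 only — an autapomorphy, so it tells us nothing about relationships among taxa.
dermal ossicles: derived state 'present' in Taxon 1, Taxon 2, Taxon 4, and Taxon 5 only — synapomorphy for {Taxon 1, Taxon 2, Taxon 4, Taxon 5}.
sclerotic ring (derived state 'present') is shared by Taxon 2 and Taxon 5 — a synapomorphy uniting that clade.
asymmetric ears (derived state 'present') is shared by all ingroup taxa — unites the whole ingroup.
pollen tricolpate (derived state 'present') is unique to Taxon 4 (autapomorphy; uninformative for grouping).
Most parsimonious ingroup topology: (((Taxon 4,(Taxon 5,Taxon 2)),Taxon 1),Taxon 3).
Changes per character on this tree: bioluminescent organ: 1; fused pelvic girdle: 1; dermal ossicles: 1; sclerotic ring: 1; asymmetric ears: 1; pollen tricolpate: 1.
Total = 6.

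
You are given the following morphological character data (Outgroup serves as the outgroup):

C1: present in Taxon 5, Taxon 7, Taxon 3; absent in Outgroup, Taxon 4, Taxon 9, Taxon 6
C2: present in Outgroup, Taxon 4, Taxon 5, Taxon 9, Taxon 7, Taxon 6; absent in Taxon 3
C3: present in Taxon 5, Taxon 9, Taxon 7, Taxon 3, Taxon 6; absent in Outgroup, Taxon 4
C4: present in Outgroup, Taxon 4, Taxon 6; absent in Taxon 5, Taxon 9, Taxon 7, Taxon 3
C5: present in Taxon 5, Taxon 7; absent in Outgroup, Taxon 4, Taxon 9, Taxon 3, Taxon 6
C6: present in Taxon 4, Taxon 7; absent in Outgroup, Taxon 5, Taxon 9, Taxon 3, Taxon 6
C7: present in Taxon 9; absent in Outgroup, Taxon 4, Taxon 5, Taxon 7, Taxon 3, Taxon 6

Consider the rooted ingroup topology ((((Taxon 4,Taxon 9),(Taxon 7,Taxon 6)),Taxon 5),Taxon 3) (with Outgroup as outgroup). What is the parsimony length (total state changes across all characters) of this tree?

Map each character onto ((((Taxon 4,Taxon 9),(Taxon 7,Taxon 6)),Taxon 5),Taxon 3) (rooted by Outgroup) and count the minimum state changes it requires (Fitch parsimony):
C1: 3; C2: 1; C3: 2; C4: 3; C5: 2; C6: 2; C7: 1.
Total tree length = 14.

14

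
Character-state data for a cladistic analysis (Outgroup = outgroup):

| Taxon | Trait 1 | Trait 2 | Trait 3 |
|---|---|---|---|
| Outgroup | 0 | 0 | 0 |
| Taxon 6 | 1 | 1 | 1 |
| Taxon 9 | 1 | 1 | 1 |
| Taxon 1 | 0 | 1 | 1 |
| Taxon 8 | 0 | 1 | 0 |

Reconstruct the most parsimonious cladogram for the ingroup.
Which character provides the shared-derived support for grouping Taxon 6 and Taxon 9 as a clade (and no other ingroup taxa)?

Trait 1

The outgroup has state '0' for every character, so '1' is the derived state throughout.
Only Taxon 6 and Taxon 9 show the derived state '1' for Trait 1, supporting them as a clade.
All ingroup taxa share the derived state '1' for Trait 2; it defines the ingroup but does not resolve relationships within it.
Trait 3: derived state '1' in Taxon 1, Taxon 6, and Taxon 9 only — synapomorphy for {Taxon 1, Taxon 6, Taxon 9}.
Most parsimonious ingroup topology: (((Taxon 6,Taxon 9),Taxon 1),Taxon 8).
The clade {Taxon 6, Taxon 9} is supported by Trait 1: its derived state '1' occurs in exactly those taxa and in no other taxon (including the outgroup).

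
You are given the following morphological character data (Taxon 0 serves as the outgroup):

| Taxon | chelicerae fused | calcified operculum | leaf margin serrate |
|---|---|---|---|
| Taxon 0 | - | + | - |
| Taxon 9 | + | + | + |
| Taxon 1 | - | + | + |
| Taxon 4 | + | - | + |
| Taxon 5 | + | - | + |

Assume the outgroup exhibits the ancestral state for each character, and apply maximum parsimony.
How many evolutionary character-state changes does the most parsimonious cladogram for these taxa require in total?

Character polarity is set by the outgroup: the derived state is whichever differs from the outgroup's state, so for calcified operculum the derived state is '-', and for the remaining characters it is '+'.
chelicerae fused: derived state '+' in Taxon 4, Taxon 5, and Taxon 9 only — synapomorphy for {Taxon 4, Taxon 5, Taxon 9}.
calcified operculum: derived state '-' in Taxon 4 and Taxon 5 only — synapomorphy for {Taxon 4, Taxon 5}.
leaf margin serrate (derived state '+') is shared by all ingroup taxa — unites the whole ingroup.
Most parsimonious ingroup topology: ((Taxon 9,(Taxon 4,Taxon 5)),Taxon 1).
Changes per character on this tree: chelicerae fused: 1; calcified operculum: 1; leaf margin serrate: 1.
Total = 3.

3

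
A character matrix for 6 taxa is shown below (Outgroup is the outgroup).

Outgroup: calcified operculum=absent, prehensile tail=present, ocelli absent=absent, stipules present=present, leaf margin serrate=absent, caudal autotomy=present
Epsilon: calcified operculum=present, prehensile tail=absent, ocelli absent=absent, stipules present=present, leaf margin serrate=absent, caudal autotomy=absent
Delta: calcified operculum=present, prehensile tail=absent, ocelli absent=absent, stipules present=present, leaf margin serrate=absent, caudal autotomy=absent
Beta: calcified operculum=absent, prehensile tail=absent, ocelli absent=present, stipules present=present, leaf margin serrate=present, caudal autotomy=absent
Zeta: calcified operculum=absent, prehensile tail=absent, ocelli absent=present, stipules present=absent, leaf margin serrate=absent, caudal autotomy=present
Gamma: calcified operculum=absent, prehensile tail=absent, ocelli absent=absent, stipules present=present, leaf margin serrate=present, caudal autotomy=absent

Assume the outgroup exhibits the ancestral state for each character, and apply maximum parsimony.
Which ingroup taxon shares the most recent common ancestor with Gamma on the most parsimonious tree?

Beta

Character polarity is set by the outgroup: the derived state is whichever differs from the outgroup's state, so for prehensile tail, stipules present, caudal autotomy the derived state is 'absent', and for the remaining characters it is 'present'.
calcified operculum (derived state 'present') is shared by Delta and Epsilon — a synapomorphy uniting that clade.
prehensile tail (derived state 'absent') is shared by all ingroup taxa — unites the whole ingroup.
ocelli absent (state 'present') occurs in Beta and Zeta but conflicts with the nesting implied by the other characters — most parsimoniously interpreted as homoplasy.
stipules present: derived state 'absent' in Zeta only — an autapomorphy, so it tells us nothing about relationships among taxa.
leaf margin serrate (derived state 'present') is shared by Beta and Gamma — a synapomorphy uniting that clade.
caudal autotomy (derived state 'absent') is shared by Beta, Delta, Epsilon, and Gamma — a synapomorphy uniting that clade.
Most parsimonious ingroup topology: (((Epsilon,Delta),(Beta,Gamma)),Zeta).
Gamma and Beta form a cherry on this tree, so they are sister taxa.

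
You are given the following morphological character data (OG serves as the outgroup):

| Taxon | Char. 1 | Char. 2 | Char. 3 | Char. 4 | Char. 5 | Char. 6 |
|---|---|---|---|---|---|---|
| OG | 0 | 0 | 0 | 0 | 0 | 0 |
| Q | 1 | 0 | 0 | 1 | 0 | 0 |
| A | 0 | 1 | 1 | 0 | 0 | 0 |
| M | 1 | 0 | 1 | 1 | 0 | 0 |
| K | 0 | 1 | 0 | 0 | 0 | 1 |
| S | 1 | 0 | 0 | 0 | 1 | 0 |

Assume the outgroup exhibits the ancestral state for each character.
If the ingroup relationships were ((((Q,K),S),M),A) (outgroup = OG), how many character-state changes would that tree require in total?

Map each character onto ((((Q,K),S),M),A) (rooted by OG) and count the minimum state changes it requires (Fitch parsimony):
Char. 1: 2; Char. 2: 2; Char. 3: 2; Char. 4: 2; Char. 5: 1; Char. 6: 1.
Total tree length = 10.

10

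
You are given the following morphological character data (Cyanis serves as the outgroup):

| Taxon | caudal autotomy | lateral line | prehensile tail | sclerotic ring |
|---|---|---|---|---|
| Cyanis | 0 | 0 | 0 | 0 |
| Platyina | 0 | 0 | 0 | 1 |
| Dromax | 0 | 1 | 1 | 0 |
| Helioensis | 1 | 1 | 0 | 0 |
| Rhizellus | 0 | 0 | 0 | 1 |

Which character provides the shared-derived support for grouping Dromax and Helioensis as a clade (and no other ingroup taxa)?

lateral line

The outgroup has state '0' for every character, so '1' is the derived state throughout.
caudal autotomy: derived state '1' in Helioensis only — an autapomorphy, so it tells us nothing about relationships among taxa.
Only Dromax and Helioensis show the derived state '1' for lateral line, supporting them as a clade.
prehensile tail: derived state '1' in Dromax only — an autapomorphy, so it tells us nothing about relationships among taxa.
sclerotic ring (derived state '1') is shared by Platyina and Rhizellus — a synapomorphy uniting that clade.
Most parsimonious ingroup topology: ((Platyina,Rhizellus),(Dromax,Helioensis)).
The clade {Dromax, Helioensis} is supported by lateral line: its derived state '1' occurs in exactly those taxa and in no other taxon (including the outgroup).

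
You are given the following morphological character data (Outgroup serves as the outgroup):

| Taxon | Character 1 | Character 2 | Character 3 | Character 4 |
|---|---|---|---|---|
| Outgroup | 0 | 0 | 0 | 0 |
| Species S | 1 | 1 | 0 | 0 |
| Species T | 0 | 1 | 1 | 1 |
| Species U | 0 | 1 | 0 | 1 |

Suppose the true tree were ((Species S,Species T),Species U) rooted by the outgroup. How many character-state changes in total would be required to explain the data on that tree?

Map each character onto ((Species S,Species T),Species U) (rooted by Outgroup) and count the minimum state changes it requires (Fitch parsimony):
Character 1: 1; Character 2: 1; Character 3: 1; Character 4: 2.
Total tree length = 5.

5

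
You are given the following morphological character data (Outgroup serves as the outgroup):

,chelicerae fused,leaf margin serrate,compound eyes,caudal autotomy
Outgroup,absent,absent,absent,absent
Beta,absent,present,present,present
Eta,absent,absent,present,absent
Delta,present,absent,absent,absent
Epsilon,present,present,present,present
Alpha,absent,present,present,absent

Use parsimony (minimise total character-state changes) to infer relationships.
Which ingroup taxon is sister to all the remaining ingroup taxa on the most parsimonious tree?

Delta

The outgroup has state 'absent' for every character, so 'present' is the derived state throughout.
chelicerae fused groups Delta and Epsilon, which is incompatible with the clades supported by the remaining characters; treating it as convergent (homoplasy) costs fewer steps than any alternative tree.
Only Alpha, Beta, and Epsilon show the derived state 'present' for leaf margin serrate, supporting them as a clade.
compound eyes (derived state 'present') is shared by Alpha, Beta, Epsilon, and Eta — a synapomorphy uniting that clade.
caudal autotomy: derived state 'present' in Beta and Epsilon only — synapomorphy for {Beta, Epsilon}.
Most parsimonious ingroup topology: ((((Beta,Epsilon),Alpha),Eta),Delta).
Delta is sister to the clade containing all other ingroup taxa, so it is the earliest-diverging (most basal) ingroup lineage.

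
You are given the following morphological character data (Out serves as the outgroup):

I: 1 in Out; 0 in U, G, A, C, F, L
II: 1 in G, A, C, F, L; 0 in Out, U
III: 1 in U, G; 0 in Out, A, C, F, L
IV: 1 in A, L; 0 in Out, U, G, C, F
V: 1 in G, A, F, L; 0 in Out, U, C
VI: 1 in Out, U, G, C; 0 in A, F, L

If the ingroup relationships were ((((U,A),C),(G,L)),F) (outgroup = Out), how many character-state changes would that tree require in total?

Map each character onto ((((U,A),C),(G,L)),F) (rooted by Out) and count the minimum state changes it requires (Fitch parsimony):
I: 1; II: 2; III: 2; IV: 2; V: 3; VI: 3.
Total tree length = 13.

13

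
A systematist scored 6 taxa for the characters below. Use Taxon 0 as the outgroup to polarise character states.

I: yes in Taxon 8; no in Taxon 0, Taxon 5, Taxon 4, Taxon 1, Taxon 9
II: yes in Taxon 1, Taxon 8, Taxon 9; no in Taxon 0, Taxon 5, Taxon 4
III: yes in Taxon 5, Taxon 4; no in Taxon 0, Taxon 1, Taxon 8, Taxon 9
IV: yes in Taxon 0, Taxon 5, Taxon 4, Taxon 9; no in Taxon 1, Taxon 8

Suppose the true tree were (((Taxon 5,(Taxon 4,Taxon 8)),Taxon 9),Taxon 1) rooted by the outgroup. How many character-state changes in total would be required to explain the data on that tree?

Map each character onto (((Taxon 5,(Taxon 4,Taxon 8)),Taxon 9),Taxon 1) (rooted by Taxon 0) and count the minimum state changes it requires (Fitch parsimony):
I: 1; II: 3; III: 2; IV: 2.
Total tree length = 8.

8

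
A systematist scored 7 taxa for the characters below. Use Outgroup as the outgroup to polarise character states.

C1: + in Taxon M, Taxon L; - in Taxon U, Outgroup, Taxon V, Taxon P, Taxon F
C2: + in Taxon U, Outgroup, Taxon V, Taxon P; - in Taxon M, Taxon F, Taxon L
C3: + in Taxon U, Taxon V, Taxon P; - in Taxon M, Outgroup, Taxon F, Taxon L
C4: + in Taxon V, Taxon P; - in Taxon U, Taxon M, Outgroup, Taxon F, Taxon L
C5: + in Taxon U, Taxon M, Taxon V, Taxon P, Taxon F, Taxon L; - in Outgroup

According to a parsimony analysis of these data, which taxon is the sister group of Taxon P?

Taxon V

Character polarity is set by the outgroup: the derived state is whichever differs from the outgroup's state, so for C2 the derived state is '-', and for the remaining characters it is '+'.
Only Taxon L and Taxon M show the derived state '+' for C1, supporting them as a clade.
C2 (derived state '-') is shared by Taxon F, Taxon L, and Taxon M — a synapomorphy uniting that clade.
C3: derived state '+' in Taxon P, Taxon U, and Taxon V only — synapomorphy for {Taxon P, Taxon U, Taxon V}.
C4: derived state '+' in Taxon P and Taxon V only — synapomorphy for {Taxon P, Taxon V}.
C5 (derived state '+') is shared by all ingroup taxa — unites the whole ingroup.
Most parsimonious ingroup topology: (((Taxon L,Taxon M),Taxon F),(Taxon U,(Taxon V,Taxon P))).
Taxon P and Taxon V form a cherry on this tree, so they are sister taxa.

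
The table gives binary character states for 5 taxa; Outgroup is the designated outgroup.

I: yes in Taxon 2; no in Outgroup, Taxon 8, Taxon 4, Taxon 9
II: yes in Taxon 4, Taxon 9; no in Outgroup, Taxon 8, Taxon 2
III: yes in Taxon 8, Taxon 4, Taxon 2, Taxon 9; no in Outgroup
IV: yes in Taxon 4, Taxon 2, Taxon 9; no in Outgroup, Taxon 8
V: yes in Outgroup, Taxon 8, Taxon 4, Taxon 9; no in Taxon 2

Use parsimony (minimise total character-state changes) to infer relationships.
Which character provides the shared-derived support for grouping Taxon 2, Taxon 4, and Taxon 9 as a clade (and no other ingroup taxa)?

IV

Character polarity is set by the outgroup: the derived state is whichever differs from the outgroup's state, so for V the derived state is 'no', and for the remaining characters it is 'yes'.
I (derived state 'yes') is unique to Taxon 2 (autapomorphy; uninformative for grouping).
II: derived state 'yes' in Taxon 4 and Taxon 9 only — synapomorphy for {Taxon 4, Taxon 9}.
All ingroup taxa share the derived state 'yes' for III; it defines the ingroup but does not resolve relationships within it.
IV (derived state 'yes') is shared by Taxon 2, Taxon 4, and Taxon 9 — a synapomorphy uniting that clade.
V: derived state 'no' in Taxon 2 only — an autapomorphy, so it tells us nothing about relationships among taxa.
Most parsimonious ingroup topology: (Taxon 8,((Taxon 4,Taxon 9),Taxon 2)).
The clade {Taxon 2, Taxon 4, Taxon 9} is supported by IV: its derived state 'yes' occurs in exactly those taxa and in no other taxon (including the outgroup).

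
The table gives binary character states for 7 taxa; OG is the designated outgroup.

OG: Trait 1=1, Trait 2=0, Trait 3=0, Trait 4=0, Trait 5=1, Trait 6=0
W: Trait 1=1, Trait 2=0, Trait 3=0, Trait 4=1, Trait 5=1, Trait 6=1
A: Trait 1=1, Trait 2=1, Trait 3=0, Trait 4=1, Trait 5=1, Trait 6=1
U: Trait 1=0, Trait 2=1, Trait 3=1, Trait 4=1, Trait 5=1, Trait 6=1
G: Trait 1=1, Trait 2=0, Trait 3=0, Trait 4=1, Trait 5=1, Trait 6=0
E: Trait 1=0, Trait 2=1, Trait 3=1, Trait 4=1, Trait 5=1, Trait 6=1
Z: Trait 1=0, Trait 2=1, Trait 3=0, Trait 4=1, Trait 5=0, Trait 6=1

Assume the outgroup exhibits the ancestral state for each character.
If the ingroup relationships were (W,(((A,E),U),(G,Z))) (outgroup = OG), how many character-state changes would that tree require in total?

11

Map each character onto (W,(((A,E),U),(G,Z))) (rooted by OG) and count the minimum state changes it requires (Fitch parsimony):
Trait 1: 3; Trait 2: 2; Trait 3: 2; Trait 4: 1; Trait 5: 1; Trait 6: 2.
Total tree length = 11.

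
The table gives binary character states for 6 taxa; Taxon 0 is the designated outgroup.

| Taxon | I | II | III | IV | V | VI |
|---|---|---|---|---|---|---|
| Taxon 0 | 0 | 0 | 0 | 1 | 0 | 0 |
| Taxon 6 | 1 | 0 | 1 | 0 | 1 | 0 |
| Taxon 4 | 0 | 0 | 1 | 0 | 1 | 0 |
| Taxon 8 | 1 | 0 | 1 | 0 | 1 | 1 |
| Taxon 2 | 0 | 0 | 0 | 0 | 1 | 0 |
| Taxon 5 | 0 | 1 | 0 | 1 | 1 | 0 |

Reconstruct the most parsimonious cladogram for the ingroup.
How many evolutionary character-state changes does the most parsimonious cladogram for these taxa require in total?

6

Character polarity is set by the outgroup: the derived state is whichever differs from the outgroup's state, so for IV the derived state is '0', and for the remaining characters it is '1'.
Only Taxon 6 and Taxon 8 show the derived state '1' for I, supporting them as a clade.
II: derived state '1' in Taxon 5 only — an autapomorphy, so it tells us nothing about relationships among taxa.
Only Taxon 4, Taxon 6, and Taxon 8 show the derived state '1' for III, supporting them as a clade.
IV (derived state '0') is shared by Taxon 2, Taxon 4, Taxon 6, and Taxon 8 — a synapomorphy uniting that clade.
V (derived state '1') is shared by all ingroup taxa — unites the whole ingroup.
VI: derived state '1' in Taxon 8 only — an autapomorphy, so it tells us nothing about relationships among taxa.
Most parsimonious ingroup topology: ((((Taxon 6,Taxon 8),Taxon 4),Taxon 2),Taxon 5).
Changes per character on this tree: I: 1; II: 1; III: 1; IV: 1; V: 1; VI: 1.
Total = 6.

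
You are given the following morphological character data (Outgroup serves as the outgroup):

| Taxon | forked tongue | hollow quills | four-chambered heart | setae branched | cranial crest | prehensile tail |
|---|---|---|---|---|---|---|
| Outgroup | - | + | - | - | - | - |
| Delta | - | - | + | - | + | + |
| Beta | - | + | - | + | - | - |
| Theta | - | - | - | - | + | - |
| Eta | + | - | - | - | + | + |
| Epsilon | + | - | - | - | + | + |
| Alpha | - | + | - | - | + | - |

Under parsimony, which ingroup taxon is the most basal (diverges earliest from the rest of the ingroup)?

Beta

Character polarity is set by the outgroup: the derived state is whichever differs from the outgroup's state, so for hollow quills the derived state is '-', and for the remaining characters it is '+'.
forked tongue (derived state '+') is shared by Epsilon and Eta — a synapomorphy uniting that clade.
hollow quills: derived state '-' in Delta, Epsilon, Eta, and Theta only — synapomorphy for {Delta, Epsilon, Eta, Theta}.
four-chambered heart (derived state '+') is unique to Delta (autapomorphy; uninformative for grouping).
setae branched (derived state '+') is unique to Beta (autapomorphy; uninformative for grouping).
cranial crest (derived state '+') is shared by Alpha, Delta, Epsilon, Eta, and Theta — a synapomorphy uniting that clade.
prehensile tail: derived state '+' in Delta, Epsilon, and Eta only — synapomorphy for {Delta, Epsilon, Eta}.
Most parsimonious ingroup topology: ((((Delta,(Eta,Epsilon)),Theta),Alpha),Beta).
Beta is sister to the clade containing all other ingroup taxa, so it is the earliest-diverging (most basal) ingroup lineage.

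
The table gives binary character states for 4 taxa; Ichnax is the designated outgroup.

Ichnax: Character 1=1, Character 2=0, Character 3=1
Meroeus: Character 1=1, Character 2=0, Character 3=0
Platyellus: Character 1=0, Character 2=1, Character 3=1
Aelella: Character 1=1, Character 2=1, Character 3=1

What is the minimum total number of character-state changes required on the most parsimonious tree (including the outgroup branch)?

Character polarity is set by the outgroup: the derived state is whichever differs from the outgroup's state, so for Character 1, Character 3 the derived state is '0', and for the remaining characters it is '1'.
Character 1: derived state '0' in Platyellus only — an autapomorphy, so it tells us nothing about relationships among taxa.
Only Aelella and Platyellus show the derived state '1' for Character 2, supporting them as a clade.
Character 3 (derived state '0') is unique to Meroeus (autapomorphy; uninformative for grouping).
Most parsimonious ingroup topology: (Meroeus,(Platyellus,Aelella)).
Changes per character on this tree: Character 1: 1; Character 2: 1; Character 3: 1.
Total = 3.

3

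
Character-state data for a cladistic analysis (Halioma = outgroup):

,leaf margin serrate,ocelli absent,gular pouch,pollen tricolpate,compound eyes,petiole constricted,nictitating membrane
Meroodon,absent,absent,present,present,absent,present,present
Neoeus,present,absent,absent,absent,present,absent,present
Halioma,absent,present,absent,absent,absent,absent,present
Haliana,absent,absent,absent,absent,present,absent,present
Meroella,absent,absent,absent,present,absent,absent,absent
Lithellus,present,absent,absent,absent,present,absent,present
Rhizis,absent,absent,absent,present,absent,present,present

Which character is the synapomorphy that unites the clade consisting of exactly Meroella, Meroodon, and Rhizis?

pollen tricolpate

Character polarity is set by the outgroup: the derived state is whichever differs from the outgroup's state, so for ocelli absent, nictitating membrane the derived state is 'absent', and for the remaining characters it is 'present'.
Only Lithellus and Neoeus show the derived state 'present' for leaf margin serrate, supporting them as a clade.
ocelli absent (derived state 'absent') is shared by all ingroup taxa — unites the whole ingroup.
gular pouch (derived state 'present') is unique to Meroodon (autapomorphy; uninformative for grouping).
Only Meroella, Meroodon, and Rhizis show the derived state 'present' for pollen tricolpate, supporting them as a clade.
compound eyes (derived state 'present') is shared by Haliana, Lithellus, and Neoeus — a synapomorphy uniting that clade.
petiole constricted: derived state 'present' in Meroodon and Rhizis only — synapomorphy for {Meroodon, Rhizis}.
nictitating membrane: derived state 'absent' in Meroella only — an autapomorphy, so it tells us nothing about relationships among taxa.
Most parsimonious ingroup topology: (((Lithellus,Neoeus),Haliana),((Meroodon,Rhizis),Meroella)).
The clade {Meroella, Meroodon, Rhizis} is supported by pollen tricolpate: its derived state 'present' occurs in exactly those taxa and in no other taxon (including the outgroup).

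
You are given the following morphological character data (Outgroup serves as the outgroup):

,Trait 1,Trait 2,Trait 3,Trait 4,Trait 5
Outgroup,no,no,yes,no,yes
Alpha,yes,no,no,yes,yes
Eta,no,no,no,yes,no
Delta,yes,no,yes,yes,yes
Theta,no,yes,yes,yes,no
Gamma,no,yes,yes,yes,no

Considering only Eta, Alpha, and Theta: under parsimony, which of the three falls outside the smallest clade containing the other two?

Character polarity is set by the outgroup: the derived state is whichever differs from the outgroup's state, so for Trait 3, Trait 5 the derived state is 'no', and for the remaining characters it is 'yes'.
Trait 1: derived state 'yes' in Alpha and Delta only — synapomorphy for {Alpha, Delta}.
Trait 2 (derived state 'yes') is shared by Gamma and Theta — a synapomorphy uniting that clade.
Trait 3 groups Alpha and Eta, which is incompatible with the clades supported by the remaining characters; treating it as convergent (homoplasy) costs fewer steps than any alternative tree.
Trait 4 (derived state 'yes') is shared by all ingroup taxa — unites the whole ingroup.
Trait 5: derived state 'no' in Eta, Gamma, and Theta only — synapomorphy for {Eta, Gamma, Theta}.
Most parsimonious ingroup topology: ((Alpha,Delta),(Eta,(Theta,Gamma))).
Theta and Eta share a more recent common ancestor with each other than either does with Alpha, so Alpha is the least closely related of the three.

Alpha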